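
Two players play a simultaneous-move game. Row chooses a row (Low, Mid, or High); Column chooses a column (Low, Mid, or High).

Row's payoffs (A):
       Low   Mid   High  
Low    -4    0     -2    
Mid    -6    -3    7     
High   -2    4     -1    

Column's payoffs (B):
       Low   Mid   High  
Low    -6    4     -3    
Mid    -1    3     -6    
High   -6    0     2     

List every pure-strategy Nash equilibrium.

None

A profile is a Nash equilibrium when each player is best-responding to the other.
Row's best responses — vs Low: High (payoff -2); vs Mid: High (payoff 4); vs High: Mid (payoff 7).
Column's best responses — vs Low: Mid (payoff 4); vs Mid: Mid (payoff 3); vs High: High (payoff 2).
No cell has both players best-responding. For instance, Row's best reply to Low is High, but against High Column prefers High over Low.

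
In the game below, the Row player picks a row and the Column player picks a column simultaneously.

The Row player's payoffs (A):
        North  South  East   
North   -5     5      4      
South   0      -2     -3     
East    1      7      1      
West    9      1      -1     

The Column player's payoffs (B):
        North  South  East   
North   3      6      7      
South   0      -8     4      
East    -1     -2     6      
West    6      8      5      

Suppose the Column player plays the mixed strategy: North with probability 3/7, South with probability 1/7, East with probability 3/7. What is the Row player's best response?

Compute the Row player's expected payoff from each pure strategy against the given mix.
North: (3/7)·(-5) + (1/7)·5 + (3/7)·4 = 2/7
South: (3/7)·0 + (1/7)·(-2) + (3/7)·(-3) = -11/7
East: (3/7)·1 + (1/7)·7 + (3/7)·1 = 13/7
West: (3/7)·9 + (1/7)·1 + (3/7)·(-1) = 25/7
Highest expected payoff is 25/7, from West.

West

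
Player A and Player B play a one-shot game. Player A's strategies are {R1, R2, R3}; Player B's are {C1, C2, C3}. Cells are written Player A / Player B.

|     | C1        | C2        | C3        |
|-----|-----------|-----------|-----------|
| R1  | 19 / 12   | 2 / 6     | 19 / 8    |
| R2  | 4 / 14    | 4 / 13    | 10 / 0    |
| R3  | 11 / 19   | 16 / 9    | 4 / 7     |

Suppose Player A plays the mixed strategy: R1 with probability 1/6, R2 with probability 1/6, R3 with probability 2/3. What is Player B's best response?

Compute Player B's expected payoff from each pure strategy against the given mix.
C1: (1/6)·12 + (1/6)·14 + (2/3)·19 = 17
C2: (1/6)·6 + (1/6)·13 + (2/3)·9 = 55/6
C3: (1/6)·8 + (1/6)·0 + (2/3)·7 = 6
Highest expected payoff is 17, from C1.

C1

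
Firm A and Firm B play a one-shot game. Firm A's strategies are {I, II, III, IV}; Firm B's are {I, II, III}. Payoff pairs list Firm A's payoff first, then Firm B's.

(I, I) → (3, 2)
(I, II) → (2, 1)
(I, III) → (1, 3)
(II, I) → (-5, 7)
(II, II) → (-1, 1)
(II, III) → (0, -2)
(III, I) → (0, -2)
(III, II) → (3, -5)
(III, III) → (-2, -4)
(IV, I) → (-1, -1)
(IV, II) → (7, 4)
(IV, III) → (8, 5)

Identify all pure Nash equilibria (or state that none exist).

A profile is a Nash equilibrium when each player is best-responding to the other.
Firm A's best responses — vs I: I (payoff 3); vs II: IV (payoff 7); vs III: IV (payoff 8).
Firm B's best responses — vs I: III (payoff 3); vs II: I (payoff 7); vs III: I (payoff -2); vs IV: III (payoff 5).
The only mutual best response is (IV, III); neither player gains by switching there.

(IV, III)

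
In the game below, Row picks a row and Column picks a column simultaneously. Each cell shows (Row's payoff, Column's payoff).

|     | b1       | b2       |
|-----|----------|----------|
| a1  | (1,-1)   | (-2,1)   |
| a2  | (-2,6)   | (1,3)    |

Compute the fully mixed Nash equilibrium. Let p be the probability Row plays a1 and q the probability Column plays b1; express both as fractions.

p = 3/5, q = 1/2

Each player's mixing probability is pinned down by making the *other* player indifferent.
Column indifferent between b1 and b2: p·(-1) + (1−p)·6 = p·1 + (1−p)·3 ⟹ 6 + (-7)p = 3 + (-2)p ⟹ p = 3/5.
Row indifferent between a1 and a2: q·1 + (1−q)·(-2) = q·(-2) + (1−q)·1 ⟹ (-2) + 3q = 1 + (-3)q ⟹ q = 1/2.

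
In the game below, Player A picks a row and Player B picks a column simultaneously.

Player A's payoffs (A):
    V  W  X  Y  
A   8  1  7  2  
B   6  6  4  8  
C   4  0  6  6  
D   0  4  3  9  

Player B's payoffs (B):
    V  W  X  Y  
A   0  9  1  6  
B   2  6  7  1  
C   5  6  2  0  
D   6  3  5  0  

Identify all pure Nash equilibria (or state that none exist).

Find each player's best response to every opponent strategy; NE are the intersections.
Player A's best responses — vs V: A (payoff 8); vs W: B (payoff 6); vs X: A (payoff 7); vs Y: D (payoff 9).
Player B's best responses — vs A: W (payoff 9); vs B: X (payoff 7); vs C: W (payoff 6); vs D: V (payoff 6).
No cell has both players best-responding. For instance, Player A's best reply to X is A, but against A Player B prefers W over X.

No pure-strategy Nash equilibrium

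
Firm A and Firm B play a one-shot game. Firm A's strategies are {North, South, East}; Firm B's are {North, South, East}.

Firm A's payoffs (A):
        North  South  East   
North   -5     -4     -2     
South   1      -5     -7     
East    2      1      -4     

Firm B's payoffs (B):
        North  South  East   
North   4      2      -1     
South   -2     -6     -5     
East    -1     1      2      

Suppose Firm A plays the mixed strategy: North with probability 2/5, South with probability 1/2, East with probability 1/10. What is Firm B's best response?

North

Firm B's best reply maximizes expected payoff against the mix.
North: (2/5)·4 + (1/2)·(-2) + (1/10)·(-1) = 1/2
South: (2/5)·2 + (1/2)·(-6) + (1/10)·1 = -21/10
East: (2/5)·(-1) + (1/2)·(-5) + (1/10)·2 = -27/10
Highest expected payoff is 1/2, from North.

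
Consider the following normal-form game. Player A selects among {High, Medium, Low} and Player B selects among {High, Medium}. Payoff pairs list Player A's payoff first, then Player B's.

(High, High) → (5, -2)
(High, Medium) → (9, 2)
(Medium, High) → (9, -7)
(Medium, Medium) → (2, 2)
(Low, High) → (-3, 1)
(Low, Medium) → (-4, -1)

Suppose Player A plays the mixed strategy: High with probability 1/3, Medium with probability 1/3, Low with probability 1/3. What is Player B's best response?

Medium

Player B's best reply maximizes expected payoff against the mix.
High: (1/3)·(-2) + (1/3)·(-7) + (1/3)·1 = -8/3
Medium: (1/3)·2 + (1/3)·2 + (1/3)·(-1) = 1
Highest expected payoff is 1, from Medium.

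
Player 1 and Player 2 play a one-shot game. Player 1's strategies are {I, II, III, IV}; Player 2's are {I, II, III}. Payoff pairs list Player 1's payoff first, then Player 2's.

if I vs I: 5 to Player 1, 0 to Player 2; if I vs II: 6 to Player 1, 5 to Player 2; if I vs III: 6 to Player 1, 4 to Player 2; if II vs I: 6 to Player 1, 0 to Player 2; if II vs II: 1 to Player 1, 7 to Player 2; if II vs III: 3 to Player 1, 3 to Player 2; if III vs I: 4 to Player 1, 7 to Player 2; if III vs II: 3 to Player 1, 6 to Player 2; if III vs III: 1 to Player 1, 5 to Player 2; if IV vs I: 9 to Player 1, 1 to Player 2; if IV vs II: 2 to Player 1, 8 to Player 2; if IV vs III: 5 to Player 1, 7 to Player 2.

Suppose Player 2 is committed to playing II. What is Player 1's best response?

With Player 2 fixed at II, Player 1's payoffs are: I → 6, II → 1, III → 3, IV → 2.
The maximum is 6, achieved by I.

I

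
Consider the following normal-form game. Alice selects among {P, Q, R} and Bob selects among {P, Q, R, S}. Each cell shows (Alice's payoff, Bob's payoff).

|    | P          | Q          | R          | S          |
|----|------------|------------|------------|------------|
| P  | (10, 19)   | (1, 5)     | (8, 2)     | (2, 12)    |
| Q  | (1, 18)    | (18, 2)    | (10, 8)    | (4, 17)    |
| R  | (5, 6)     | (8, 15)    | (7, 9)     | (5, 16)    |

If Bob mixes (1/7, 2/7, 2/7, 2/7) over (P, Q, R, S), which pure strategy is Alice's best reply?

Alice's best reply maximizes expected payoff against the mix.
P: (1/7)·10 + (2/7)·1 + (2/7)·8 + (2/7)·2 = 32/7
Q: (1/7)·1 + (2/7)·18 + (2/7)·10 + (2/7)·4 = 65/7
R: (1/7)·5 + (2/7)·8 + (2/7)·7 + (2/7)·5 = 45/7
Highest expected payoff is 65/7, from Q.

Q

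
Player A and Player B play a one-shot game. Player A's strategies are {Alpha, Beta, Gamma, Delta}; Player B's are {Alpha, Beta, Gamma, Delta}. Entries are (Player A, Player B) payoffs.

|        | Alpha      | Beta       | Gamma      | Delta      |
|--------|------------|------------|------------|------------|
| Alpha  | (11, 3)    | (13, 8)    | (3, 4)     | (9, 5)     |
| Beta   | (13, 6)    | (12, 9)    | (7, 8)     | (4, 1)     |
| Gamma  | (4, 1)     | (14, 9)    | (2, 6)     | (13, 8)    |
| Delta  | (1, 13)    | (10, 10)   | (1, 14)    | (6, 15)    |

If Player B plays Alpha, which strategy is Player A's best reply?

Beta

With Player B fixed at Alpha, Player A's payoffs are: Alpha → 11, Beta → 13, Gamma → 4, Delta → 1.
The maximum is 13, achieved by Beta.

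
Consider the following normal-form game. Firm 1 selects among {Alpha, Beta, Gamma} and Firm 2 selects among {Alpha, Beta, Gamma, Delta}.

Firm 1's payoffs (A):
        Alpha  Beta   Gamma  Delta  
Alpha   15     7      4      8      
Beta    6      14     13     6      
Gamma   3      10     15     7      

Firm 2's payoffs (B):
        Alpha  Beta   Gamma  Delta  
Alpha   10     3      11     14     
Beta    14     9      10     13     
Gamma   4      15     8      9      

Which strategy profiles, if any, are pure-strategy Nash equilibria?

A profile is a Nash equilibrium when each player is best-responding to the other.
Firm 1's best responses — vs Alpha: Alpha (payoff 15); vs Beta: Beta (payoff 14); vs Gamma: Gamma (payoff 15); vs Delta: Alpha (payoff 8).
Firm 2's best responses — vs Alpha: Delta (payoff 14); vs Beta: Alpha (payoff 14); vs Gamma: Beta (payoff 15).
The only mutual best response is (Alpha, Delta); neither player gains by switching there.

(Alpha, Delta)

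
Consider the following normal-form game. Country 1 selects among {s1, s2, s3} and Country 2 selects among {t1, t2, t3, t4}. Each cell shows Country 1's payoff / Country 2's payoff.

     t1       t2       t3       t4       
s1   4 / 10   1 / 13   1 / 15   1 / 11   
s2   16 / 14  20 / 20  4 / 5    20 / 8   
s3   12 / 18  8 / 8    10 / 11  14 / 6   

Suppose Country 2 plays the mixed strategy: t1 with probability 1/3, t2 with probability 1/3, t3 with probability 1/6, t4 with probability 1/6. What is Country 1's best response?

s2

Compute Country 1's expected payoff from each pure strategy against the given mix.
s1: (1/3)·4 + (1/3)·1 + (1/6)·1 + (1/6)·1 = 2
s2: (1/3)·16 + (1/3)·20 + (1/6)·4 + (1/6)·20 = 16
s3: (1/3)·12 + (1/3)·8 + (1/6)·10 + (1/6)·14 = 32/3
Highest expected payoff is 16, from s2.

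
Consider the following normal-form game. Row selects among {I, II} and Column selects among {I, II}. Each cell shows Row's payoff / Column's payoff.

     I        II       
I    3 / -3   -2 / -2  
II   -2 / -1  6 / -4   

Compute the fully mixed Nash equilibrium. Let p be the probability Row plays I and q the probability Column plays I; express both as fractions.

Each player's mixing probability is pinned down by making the *other* player indifferent.
Column indifferent between I and II: p·(-3) + (1−p)·(-1) = p·(-2) + (1−p)·(-4) ⟹ (-1) + (-2)p = (-4) + 2p ⟹ p = 3/4.
Row indifferent between I and II: q·3 + (1−q)·(-2) = q·(-2) + (1−q)·6 ⟹ (-2) + 5q = 6 + (-8)q ⟹ q = 8/13.

p = 3/4, q = 8/13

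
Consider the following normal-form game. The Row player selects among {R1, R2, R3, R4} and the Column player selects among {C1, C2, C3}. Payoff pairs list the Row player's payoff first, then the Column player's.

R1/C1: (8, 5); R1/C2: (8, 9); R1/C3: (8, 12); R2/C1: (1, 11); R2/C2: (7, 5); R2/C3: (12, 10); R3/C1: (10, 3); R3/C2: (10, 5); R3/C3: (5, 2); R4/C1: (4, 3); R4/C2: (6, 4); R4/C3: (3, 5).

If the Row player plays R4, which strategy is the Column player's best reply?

With the Row player fixed at R4, the Column player's payoffs are: C1 → 3, C2 → 4, C3 → 5.
The maximum is 5, achieved by C3.

C3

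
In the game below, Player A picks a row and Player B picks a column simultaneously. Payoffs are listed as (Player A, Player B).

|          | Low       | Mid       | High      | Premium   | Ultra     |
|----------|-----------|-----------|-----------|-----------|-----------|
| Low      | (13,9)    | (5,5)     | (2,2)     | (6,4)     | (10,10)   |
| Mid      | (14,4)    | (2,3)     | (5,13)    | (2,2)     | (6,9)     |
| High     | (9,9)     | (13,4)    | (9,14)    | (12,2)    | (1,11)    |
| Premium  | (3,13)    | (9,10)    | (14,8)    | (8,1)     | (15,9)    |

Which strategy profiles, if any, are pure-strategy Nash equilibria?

There is no pure-strategy Nash equilibrium

Find each player's best response to every opponent strategy; NE are the intersections.
Player A's best responses — vs Low: Mid (payoff 14); vs Mid: High (payoff 13); vs High: Premium (payoff 14); vs Premium: High (payoff 12); vs Ultra: Premium (payoff 15).
Player B's best responses — vs Low: Ultra (payoff 10); vs Mid: High (payoff 13); vs High: High (payoff 14); vs Premium: Low (payoff 13).
No cell has both players best-responding. For instance, Player A's best reply to Low is Mid, but against Mid Player B prefers High over Low.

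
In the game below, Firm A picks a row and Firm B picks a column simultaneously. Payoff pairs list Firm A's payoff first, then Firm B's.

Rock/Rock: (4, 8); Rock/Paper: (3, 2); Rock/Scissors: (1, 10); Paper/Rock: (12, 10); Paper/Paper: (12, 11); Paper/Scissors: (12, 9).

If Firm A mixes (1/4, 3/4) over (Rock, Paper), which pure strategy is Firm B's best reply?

Compute Firm B's expected payoff from each pure strategy against the given mix.
Rock: (1/4)·8 + (3/4)·10 = 19/2
Paper: (1/4)·2 + (3/4)·11 = 35/4
Scissors: (1/4)·10 + (3/4)·9 = 37/4
Highest expected payoff is 19/2, from Rock.

Rock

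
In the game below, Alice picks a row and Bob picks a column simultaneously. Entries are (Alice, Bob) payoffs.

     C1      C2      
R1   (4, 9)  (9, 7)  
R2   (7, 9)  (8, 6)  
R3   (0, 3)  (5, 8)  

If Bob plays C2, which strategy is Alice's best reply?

R1

With Bob fixed at C2, Alice's payoffs are: R1 → 9, R2 → 8, R3 → 5.
The maximum is 9, achieved by R1.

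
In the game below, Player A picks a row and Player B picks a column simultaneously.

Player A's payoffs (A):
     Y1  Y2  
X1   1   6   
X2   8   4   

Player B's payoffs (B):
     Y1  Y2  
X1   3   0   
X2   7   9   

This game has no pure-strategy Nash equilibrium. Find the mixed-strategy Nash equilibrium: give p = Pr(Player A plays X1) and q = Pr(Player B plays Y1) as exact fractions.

p = 2/5, q = 2/9

In a mixed NE each player is indifferent between their pure strategies, so the opponent's mix sets the indifference.
Player B indifferent between Y1 and Y2: p·3 + (1−p)·7 = p·0 + (1−p)·9 ⟹ 7 + (-4)p = 9 + (-9)p ⟹ p = 2/5.
Player A indifferent between X1 and X2: q·1 + (1−q)·6 = q·8 + (1−q)·4 ⟹ 6 + (-5)q = 4 + 4q ⟹ q = 2/9.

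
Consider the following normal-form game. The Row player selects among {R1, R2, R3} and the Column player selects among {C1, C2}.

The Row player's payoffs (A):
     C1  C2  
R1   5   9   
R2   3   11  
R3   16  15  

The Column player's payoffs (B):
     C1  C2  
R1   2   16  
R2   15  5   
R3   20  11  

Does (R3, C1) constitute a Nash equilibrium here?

Holding the Column player at C1: the Row player gets 16 from R3, versus 5 from R1, 3 from R2. No profitable deviation for the Row player.
Holding the Row player at R3: the Column player gets 20 from C1, versus 11 from C2. No profitable deviation for the Column player either.

Yes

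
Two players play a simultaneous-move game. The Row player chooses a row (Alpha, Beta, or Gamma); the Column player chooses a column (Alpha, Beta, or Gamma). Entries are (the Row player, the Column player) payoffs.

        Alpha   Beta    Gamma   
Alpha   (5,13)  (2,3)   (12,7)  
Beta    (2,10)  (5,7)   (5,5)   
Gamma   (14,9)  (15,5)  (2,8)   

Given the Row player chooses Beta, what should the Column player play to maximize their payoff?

With the Row player fixed at Beta, the Column player's payoffs are: Alpha → 10, Beta → 7, Gamma → 5.
The maximum is 10, achieved by Alpha.

Alpha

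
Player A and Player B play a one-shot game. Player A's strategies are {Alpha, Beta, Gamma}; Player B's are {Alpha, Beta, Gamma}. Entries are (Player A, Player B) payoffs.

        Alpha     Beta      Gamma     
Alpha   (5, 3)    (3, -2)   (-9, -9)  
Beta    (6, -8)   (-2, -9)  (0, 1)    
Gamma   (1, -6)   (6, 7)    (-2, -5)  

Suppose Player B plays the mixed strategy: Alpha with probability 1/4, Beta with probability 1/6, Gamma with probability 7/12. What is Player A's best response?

Beta

Player A's best reply maximizes expected payoff against the mix.
Alpha: (1/4)·5 + (1/6)·3 + (7/12)·(-9) = -7/2
Beta: (1/4)·6 + (1/6)·(-2) + (7/12)·0 = 7/6
Gamma: (1/4)·1 + (1/6)·6 + (7/12)·(-2) = 1/12
Highest expected payoff is 7/6, from Beta.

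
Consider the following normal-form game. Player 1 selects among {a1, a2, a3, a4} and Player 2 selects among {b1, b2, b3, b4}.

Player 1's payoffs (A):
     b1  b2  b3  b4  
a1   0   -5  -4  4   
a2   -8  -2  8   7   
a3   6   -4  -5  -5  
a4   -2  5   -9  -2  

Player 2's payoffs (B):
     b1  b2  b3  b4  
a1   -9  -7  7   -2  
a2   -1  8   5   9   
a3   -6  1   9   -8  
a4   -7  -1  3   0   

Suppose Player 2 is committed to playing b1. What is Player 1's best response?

With Player 2 fixed at b1, Player 1's payoffs are: a1 → 0, a2 → -8, a3 → 6, a4 → -2.
The maximum is 6, achieved by a3.

a3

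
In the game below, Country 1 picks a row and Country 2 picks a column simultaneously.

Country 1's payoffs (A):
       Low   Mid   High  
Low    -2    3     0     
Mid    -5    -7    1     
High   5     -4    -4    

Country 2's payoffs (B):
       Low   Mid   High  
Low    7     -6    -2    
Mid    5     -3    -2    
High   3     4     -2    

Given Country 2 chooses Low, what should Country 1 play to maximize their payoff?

High

With Country 2 fixed at Low, Country 1's payoffs are: Low → -2, Mid → -5, High → 5.
The maximum is 5, achieved by High.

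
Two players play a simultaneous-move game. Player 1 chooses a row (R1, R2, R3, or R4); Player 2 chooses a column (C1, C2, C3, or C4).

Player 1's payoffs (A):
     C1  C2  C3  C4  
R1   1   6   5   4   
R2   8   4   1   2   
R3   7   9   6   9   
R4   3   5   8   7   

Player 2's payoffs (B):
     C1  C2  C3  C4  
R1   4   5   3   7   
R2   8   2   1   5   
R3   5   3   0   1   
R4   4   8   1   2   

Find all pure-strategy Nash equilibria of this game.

Find each player's best response to every opponent strategy; NE are the intersections.
Player 1's best responses — vs C1: R2 (payoff 8); vs C2: R3 (payoff 9); vs C3: R4 (payoff 8); vs C4: R3 (payoff 9).
Player 2's best responses — vs R1: C4 (payoff 7); vs R2: C1 (payoff 8); vs R3: C1 (payoff 5); vs R4: C2 (payoff 8).
The only mutual best response is (R2, C1); neither player gains by switching there.

(R2, C1)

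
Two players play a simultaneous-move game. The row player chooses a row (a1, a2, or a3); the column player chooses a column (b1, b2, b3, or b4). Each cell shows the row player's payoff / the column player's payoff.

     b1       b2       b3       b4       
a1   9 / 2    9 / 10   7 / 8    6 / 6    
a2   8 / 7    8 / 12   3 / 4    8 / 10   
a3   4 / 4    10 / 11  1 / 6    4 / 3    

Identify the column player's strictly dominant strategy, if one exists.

Check whether one of the column player's strategies beats all alternatives regardless of what the opponent does.
b2 strictly dominates: vs a1: 10 > each of {2, 8, 6}; vs a2: 12 > each of {7, 4, 10}; vs a3: 11 > each of {4, 6, 3}.

b2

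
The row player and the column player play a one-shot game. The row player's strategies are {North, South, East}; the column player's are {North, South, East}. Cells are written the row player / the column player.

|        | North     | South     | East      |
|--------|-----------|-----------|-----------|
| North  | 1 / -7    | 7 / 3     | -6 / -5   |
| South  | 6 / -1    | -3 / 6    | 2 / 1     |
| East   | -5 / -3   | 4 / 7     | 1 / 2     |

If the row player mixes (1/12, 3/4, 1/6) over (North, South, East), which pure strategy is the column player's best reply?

The column player's best reply maximizes expected payoff against the mix.
North: (1/12)·(-7) + (3/4)·(-1) + (1/6)·(-3) = -11/6
South: (1/12)·3 + (3/4)·6 + (1/6)·7 = 71/12
East: (1/12)·(-5) + (3/4)·1 + (1/6)·2 = 2/3
Highest expected payoff is 71/12, from South.

South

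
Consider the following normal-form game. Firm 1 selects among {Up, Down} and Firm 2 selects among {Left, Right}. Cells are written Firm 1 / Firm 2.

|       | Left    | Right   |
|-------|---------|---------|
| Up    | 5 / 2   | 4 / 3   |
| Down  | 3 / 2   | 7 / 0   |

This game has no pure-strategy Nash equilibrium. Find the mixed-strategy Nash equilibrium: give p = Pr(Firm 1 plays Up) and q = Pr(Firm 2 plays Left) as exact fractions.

Each player's mixing probability is pinned down by making the *other* player indifferent.
Firm 2 indifferent between Left and Right: p·2 + (1−p)·2 = p·3 + (1−p)·0 ⟹ 2 + 0p = 0 + 3p ⟹ p = 2/3.
Firm 1 indifferent between Up and Down: q·5 + (1−q)·4 = q·3 + (1−q)·7 ⟹ 4 + 1q = 7 + (-4)q ⟹ q = 3/5.

p = 2/3, q = 3/5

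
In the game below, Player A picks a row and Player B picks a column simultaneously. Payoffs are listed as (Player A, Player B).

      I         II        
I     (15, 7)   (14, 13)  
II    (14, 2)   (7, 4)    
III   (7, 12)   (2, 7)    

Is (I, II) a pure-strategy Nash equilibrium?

Holding Player B at II: Player A gets 14 from I, versus 7 from II, 2 from III. No profitable deviation for Player A.
Holding Player A at I: Player B gets 13 from II, versus 7 from I. No profitable deviation for Player B either.

Yes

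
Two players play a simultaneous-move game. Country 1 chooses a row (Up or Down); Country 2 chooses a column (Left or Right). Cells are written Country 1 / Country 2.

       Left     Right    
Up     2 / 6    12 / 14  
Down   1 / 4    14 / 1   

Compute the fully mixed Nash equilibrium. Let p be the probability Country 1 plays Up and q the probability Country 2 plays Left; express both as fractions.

Each player's mixing probability is pinned down by making the *other* player indifferent.
Country 2 indifferent between Left and Right: p·6 + (1−p)·4 = p·14 + (1−p)·1 ⟹ 4 + 2p = 1 + 13p ⟹ p = 3/11.
Country 1 indifferent between Up and Down: q·2 + (1−q)·12 = q·1 + (1−q)·14 ⟹ 12 + (-10)q = 14 + (-13)q ⟹ q = 2/3.

p = 3/11, q = 2/3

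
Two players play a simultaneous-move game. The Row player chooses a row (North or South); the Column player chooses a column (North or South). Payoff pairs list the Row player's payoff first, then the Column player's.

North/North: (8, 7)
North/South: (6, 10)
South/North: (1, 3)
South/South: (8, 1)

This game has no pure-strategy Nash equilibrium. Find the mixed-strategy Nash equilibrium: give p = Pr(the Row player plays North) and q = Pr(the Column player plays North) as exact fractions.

p = 2/5, q = 2/9

Each player's mixing probability is pinned down by making the *other* player indifferent.
The Column player indifferent between North and South: p·7 + (1−p)·3 = p·10 + (1−p)·1 ⟹ 3 + 4p = 1 + 9p ⟹ p = 2/5.
The Row player indifferent between North and South: q·8 + (1−q)·6 = q·1 + (1−q)·8 ⟹ 6 + 2q = 8 + (-7)q ⟹ q = 2/9.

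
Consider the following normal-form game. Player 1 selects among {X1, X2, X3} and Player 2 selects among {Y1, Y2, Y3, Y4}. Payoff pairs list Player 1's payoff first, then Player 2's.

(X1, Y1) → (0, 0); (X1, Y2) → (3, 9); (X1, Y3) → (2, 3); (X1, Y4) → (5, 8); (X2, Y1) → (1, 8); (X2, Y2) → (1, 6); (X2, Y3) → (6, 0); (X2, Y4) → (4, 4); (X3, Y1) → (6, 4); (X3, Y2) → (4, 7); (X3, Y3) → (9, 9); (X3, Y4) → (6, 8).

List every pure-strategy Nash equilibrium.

(X3, Y3)

Find each player's best response to every opponent strategy; NE are the intersections.
Player 1's best responses — vs Y1: X3 (payoff 6); vs Y2: X3 (payoff 4); vs Y3: X3 (payoff 9); vs Y4: X3 (payoff 6).
Player 2's best responses — vs X1: Y2 (payoff 9); vs X2: Y1 (payoff 8); vs X3: Y3 (payoff 9).
The only mutual best response is (X3, Y3); neither player gains by switching there.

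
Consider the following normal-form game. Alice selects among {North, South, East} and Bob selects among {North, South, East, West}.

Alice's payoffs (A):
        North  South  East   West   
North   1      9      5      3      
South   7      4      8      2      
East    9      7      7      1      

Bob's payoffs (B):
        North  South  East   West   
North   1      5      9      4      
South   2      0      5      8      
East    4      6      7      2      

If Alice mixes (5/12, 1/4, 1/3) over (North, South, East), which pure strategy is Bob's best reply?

Compute Bob's expected payoff from each pure strategy against the given mix.
North: (5/12)·1 + (1/4)·2 + (1/3)·4 = 9/4
South: (5/12)·5 + (1/4)·0 + (1/3)·6 = 49/12
East: (5/12)·9 + (1/4)·5 + (1/3)·7 = 22/3
West: (5/12)·4 + (1/4)·8 + (1/3)·2 = 13/3
Highest expected payoff is 22/3, from East.

East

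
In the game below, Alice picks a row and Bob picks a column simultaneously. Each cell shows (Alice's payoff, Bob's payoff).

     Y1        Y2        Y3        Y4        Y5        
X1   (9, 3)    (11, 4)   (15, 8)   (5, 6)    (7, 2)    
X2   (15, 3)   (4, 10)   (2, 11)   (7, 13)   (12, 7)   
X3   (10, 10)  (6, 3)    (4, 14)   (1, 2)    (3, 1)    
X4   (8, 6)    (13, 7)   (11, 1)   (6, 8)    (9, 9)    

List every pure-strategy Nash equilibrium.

Find each player's best response to every opponent strategy; NE are the intersections.
Alice's best responses — vs Y1: X2 (payoff 15); vs Y2: X4 (payoff 13); vs Y3: X1 (payoff 15); vs Y4: X2 (payoff 7); vs Y5: X2 (payoff 12).
Bob's best responses — vs X1: Y3 (payoff 8); vs X2: Y4 (payoff 13); vs X3: Y3 (payoff 14); vs X4: Y5 (payoff 9).
Mutual best responses occur at (X1, Y3) and (X2, Y4); at each, neither player gains by switching.

(X1, Y3) and (X2, Y4)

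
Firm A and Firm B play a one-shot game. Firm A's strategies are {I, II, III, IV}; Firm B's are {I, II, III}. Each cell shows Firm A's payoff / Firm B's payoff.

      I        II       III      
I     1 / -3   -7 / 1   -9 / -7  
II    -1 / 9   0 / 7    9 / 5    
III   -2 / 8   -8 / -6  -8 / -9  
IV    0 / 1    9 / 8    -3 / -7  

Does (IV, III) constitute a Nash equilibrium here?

Holding Firm B at III: Firm A gets -3 from IV but could get 9 by switching to II. Firm A has a profitable deviation.

No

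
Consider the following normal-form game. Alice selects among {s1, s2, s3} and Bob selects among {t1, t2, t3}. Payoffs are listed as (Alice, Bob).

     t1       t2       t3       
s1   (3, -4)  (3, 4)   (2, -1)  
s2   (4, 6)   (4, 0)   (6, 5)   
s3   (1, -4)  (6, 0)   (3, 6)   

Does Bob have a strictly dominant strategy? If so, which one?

Check whether one of Bob's strategies beats all alternatives regardless of what the opponent does.
t1 is not dominant: against s1, t2 gives 4 > -4.
t2 is not dominant: against s2, t1 gives 6 > 0.
t3 is not dominant: against s1, t2 gives 4 > -1.
No single strategy is best against every opponent action.

No strictly dominant strategy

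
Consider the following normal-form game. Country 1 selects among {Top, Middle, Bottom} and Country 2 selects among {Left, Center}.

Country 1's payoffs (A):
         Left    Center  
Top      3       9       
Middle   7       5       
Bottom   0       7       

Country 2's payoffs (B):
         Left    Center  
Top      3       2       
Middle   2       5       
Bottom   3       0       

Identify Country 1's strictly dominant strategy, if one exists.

None

Check whether one of Country 1's strategies beats all alternatives regardless of what the opponent does.
Top is not dominant: against Left, Middle gives 7 > 3.
Middle is not dominant: against Center, Top gives 9 > 5.
Bottom is not dominant: against Left, Top gives 3 > 0.
No single strategy is best against every opponent action.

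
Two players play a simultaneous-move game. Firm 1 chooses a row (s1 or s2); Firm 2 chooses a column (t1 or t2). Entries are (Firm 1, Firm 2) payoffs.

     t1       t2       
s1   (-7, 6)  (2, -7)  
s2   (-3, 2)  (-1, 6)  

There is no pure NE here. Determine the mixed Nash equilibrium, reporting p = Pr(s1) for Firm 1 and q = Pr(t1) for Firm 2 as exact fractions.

p = 4/17, q = 3/7

Each player's mixing probability is pinned down by making the *other* player indifferent.
Firm 2 indifferent between t1 and t2: p·6 + (1−p)·2 = p·(-7) + (1−p)·6 ⟹ 2 + 4p = 6 + (-13)p ⟹ p = 4/17.
Firm 1 indifferent between s1 and s2: q·(-7) + (1−q)·2 = q·(-3) + (1−q)·(-1) ⟹ 2 + (-9)q = (-1) + (-2)q ⟹ q = 3/7.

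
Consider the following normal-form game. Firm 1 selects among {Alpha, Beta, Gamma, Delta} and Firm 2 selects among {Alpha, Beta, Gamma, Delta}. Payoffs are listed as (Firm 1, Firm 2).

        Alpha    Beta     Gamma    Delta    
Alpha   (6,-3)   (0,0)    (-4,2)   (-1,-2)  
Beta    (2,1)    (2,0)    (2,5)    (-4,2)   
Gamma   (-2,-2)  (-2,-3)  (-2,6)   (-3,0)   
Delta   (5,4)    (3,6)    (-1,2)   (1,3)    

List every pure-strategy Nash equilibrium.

Find each player's best response to every opponent strategy; NE are the intersections.
Firm 1's best responses — vs Alpha: Alpha (payoff 6); vs Beta: Delta (payoff 3); vs Gamma: Beta (payoff 2); vs Delta: Delta (payoff 1).
Firm 2's best responses — vs Alpha: Gamma (payoff 2); vs Beta: Gamma (payoff 5); vs Gamma: Gamma (payoff 6); vs Delta: Beta (payoff 6).
Mutual best responses occur at (Beta, Gamma) and (Delta, Beta); at each, neither player gains by switching.

(Beta, Gamma) and (Delta, Beta)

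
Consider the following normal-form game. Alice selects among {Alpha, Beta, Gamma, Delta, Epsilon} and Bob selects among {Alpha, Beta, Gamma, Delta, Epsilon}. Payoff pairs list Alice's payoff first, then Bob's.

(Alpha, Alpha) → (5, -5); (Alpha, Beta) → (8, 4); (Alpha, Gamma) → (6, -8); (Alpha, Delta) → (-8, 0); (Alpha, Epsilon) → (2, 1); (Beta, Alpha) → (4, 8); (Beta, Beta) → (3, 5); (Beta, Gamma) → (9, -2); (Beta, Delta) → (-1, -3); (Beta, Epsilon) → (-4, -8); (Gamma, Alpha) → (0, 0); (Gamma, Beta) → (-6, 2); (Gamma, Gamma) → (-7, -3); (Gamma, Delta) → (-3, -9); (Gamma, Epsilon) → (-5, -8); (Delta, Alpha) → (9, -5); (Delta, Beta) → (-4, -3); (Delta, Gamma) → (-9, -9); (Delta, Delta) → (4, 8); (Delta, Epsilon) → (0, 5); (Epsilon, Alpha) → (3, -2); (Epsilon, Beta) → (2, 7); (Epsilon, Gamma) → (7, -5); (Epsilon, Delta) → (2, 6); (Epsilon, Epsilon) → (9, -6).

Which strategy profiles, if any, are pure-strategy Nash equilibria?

(Alpha, Beta) and (Delta, Delta)

Find each player's best response to every opponent strategy; NE are the intersections.
Alice's best responses — vs Alpha: Delta (payoff 9); vs Beta: Alpha (payoff 8); vs Gamma: Beta (payoff 9); vs Delta: Delta (payoff 4); vs Epsilon: Epsilon (payoff 9).
Bob's best responses — vs Alpha: Beta (payoff 4); vs Beta: Alpha (payoff 8); vs Gamma: Beta (payoff 2); vs Delta: Delta (payoff 8); vs Epsilon: Beta (payoff 7).
Mutual best responses occur at (Alpha, Beta) and (Delta, Delta); at each, neither player gains by switching.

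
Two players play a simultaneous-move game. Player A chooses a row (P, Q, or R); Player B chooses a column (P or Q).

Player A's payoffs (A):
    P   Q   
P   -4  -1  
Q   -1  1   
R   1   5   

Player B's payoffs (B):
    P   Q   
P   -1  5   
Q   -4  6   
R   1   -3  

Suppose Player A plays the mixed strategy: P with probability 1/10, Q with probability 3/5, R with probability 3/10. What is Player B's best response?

Compute Player B's expected payoff from each pure strategy against the given mix.
P: (1/10)·(-1) + (3/5)·(-4) + (3/10)·1 = -11/5
Q: (1/10)·5 + (3/5)·6 + (3/10)·(-3) = 16/5
Highest expected payoff is 16/5, from Q.

Q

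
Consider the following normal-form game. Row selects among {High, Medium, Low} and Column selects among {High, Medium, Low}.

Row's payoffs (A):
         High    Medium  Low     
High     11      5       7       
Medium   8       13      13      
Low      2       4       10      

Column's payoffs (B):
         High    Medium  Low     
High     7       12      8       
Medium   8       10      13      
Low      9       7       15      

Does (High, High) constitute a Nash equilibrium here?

No

Holding Column at High: Row gets 11 from High, versus 8 from Medium, 2 from Low. No profitable deviation for Row.
Holding Row at High: Column gets 7 from High but could get 12 by switching to Medium. Column has a profitable deviation.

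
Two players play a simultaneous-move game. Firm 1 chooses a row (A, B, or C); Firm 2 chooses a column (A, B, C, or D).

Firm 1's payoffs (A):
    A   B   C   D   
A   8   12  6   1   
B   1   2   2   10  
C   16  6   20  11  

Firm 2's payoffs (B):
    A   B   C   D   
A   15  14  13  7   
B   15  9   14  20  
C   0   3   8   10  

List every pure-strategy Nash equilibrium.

(C, D)

A profile is a Nash equilibrium when each player is best-responding to the other.
Firm 1's best responses — vs A: C (payoff 16); vs B: A (payoff 12); vs C: C (payoff 20); vs D: C (payoff 11).
Firm 2's best responses — vs A: A (payoff 15); vs B: D (payoff 20); vs C: D (payoff 10).
The only mutual best response is (C, D); neither player gains by switching there.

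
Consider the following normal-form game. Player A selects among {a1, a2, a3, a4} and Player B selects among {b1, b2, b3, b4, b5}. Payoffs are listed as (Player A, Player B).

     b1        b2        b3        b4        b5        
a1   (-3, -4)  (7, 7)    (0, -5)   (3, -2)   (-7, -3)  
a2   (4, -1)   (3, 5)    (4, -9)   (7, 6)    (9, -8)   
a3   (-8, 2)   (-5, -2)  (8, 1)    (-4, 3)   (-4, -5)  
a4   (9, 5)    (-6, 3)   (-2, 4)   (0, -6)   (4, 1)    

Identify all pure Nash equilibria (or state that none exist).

Check mutual best responses: a cell is a NE iff neither player can gain by unilaterally deviating.
Player A's best responses — vs b1: a4 (payoff 9); vs b2: a1 (payoff 7); vs b3: a3 (payoff 8); vs b4: a2 (payoff 7); vs b5: a2 (payoff 9).
Player B's best responses — vs a1: b2 (payoff 7); vs a2: b4 (payoff 6); vs a3: b4 (payoff 3); vs a4: b1 (payoff 5).
Mutual best responses occur at (a1, b2), (a2, b4), and (a4, b1); at each, neither player gains by switching.

(a1, b2), (a2, b4), and (a4, b1)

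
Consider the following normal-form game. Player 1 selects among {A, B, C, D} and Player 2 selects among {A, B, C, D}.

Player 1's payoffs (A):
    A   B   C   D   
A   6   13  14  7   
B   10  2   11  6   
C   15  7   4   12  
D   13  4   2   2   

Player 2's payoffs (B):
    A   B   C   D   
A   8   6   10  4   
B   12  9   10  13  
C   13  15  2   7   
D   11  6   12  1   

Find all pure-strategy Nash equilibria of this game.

Find each player's best response to every opponent strategy; NE are the intersections.
Player 1's best responses — vs A: C (payoff 15); vs B: A (payoff 13); vs C: A (payoff 14); vs D: C (payoff 12).
Player 2's best responses — vs A: C (payoff 10); vs B: D (payoff 13); vs C: B (payoff 15); vs D: C (payoff 12).
The only mutual best response is (A, C); neither player gains by switching there.

(A, C)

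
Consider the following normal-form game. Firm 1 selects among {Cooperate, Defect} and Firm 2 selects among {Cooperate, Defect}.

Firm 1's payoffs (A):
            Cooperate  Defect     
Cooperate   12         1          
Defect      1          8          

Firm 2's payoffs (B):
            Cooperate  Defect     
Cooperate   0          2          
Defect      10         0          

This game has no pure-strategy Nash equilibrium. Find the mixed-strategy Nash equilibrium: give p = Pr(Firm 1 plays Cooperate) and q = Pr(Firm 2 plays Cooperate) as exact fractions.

p = 5/6, q = 7/18

Each player's mixing probability is pinned down by making the *other* player indifferent.
Firm 2 indifferent between Cooperate and Defect: p·0 + (1−p)·10 = p·2 + (1−p)·0 ⟹ 10 + (-10)p = 0 + 2p ⟹ p = 5/6.
Firm 1 indifferent between Cooperate and Defect: q·12 + (1−q)·1 = q·1 + (1−q)·8 ⟹ 1 + 11q = 8 + (-7)q ⟹ q = 7/18.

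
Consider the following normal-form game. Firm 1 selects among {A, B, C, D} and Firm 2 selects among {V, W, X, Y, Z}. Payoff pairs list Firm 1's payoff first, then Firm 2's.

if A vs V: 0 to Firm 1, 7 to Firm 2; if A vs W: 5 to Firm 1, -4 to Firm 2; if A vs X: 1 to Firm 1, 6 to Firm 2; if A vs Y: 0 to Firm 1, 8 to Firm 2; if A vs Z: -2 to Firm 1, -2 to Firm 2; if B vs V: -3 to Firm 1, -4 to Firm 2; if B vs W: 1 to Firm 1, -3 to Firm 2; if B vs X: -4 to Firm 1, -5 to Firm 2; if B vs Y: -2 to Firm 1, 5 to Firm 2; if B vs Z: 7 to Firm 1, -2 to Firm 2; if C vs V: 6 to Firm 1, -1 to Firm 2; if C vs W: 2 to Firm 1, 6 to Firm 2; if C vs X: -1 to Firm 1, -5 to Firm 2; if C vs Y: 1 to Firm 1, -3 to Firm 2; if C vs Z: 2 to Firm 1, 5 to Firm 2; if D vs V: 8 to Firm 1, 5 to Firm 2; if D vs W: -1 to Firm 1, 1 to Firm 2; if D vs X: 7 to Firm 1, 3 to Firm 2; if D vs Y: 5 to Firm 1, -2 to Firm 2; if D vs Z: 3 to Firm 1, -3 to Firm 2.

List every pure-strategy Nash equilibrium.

(D, V)

A profile is a Nash equilibrium when each player is best-responding to the other.
Firm 1's best responses — vs V: D (payoff 8); vs W: A (payoff 5); vs X: D (payoff 7); vs Y: D (payoff 5); vs Z: B (payoff 7).
Firm 2's best responses — vs A: Y (payoff 8); vs B: Y (payoff 5); vs C: W (payoff 6); vs D: V (payoff 5).
The only mutual best response is (D, V); neither player gains by switching there.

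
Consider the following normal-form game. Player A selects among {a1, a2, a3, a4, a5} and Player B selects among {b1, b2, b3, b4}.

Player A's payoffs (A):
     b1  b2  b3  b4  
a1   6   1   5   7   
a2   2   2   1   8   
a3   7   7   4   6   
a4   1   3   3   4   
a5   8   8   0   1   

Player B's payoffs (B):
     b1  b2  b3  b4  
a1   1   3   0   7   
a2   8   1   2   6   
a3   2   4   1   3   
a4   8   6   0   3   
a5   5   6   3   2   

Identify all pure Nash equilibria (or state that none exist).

(a5, b2)

Find each player's best response to every opponent strategy; NE are the intersections.
Player A's best responses — vs b1: a5 (payoff 8); vs b2: a5 (payoff 8); vs b3: a1 (payoff 5); vs b4: a2 (payoff 8).
Player B's best responses — vs a1: b4 (payoff 7); vs a2: b1 (payoff 8); vs a3: b2 (payoff 4); vs a4: b1 (payoff 8); vs a5: b2 (payoff 6).
The only mutual best response is (a5, b2); neither player gains by switching there.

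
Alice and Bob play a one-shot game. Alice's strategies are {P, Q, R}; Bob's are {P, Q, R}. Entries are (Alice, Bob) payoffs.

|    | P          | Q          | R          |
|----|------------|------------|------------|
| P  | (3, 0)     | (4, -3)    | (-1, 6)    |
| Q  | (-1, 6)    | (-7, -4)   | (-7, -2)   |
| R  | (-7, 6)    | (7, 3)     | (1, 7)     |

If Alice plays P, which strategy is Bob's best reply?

R

With Alice fixed at P, Bob's payoffs are: P → 0, Q → -3, R → 6.
The maximum is 6, achieved by R.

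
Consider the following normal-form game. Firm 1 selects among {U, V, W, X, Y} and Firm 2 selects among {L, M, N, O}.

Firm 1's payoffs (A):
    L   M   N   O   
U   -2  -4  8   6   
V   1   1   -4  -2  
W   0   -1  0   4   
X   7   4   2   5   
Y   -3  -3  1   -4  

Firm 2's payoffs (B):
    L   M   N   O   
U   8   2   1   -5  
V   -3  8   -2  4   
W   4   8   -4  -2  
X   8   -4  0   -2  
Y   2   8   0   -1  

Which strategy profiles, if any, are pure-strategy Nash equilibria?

(X, L)

Find each player's best response to every opponent strategy; NE are the intersections.
Firm 1's best responses — vs L: X (payoff 7); vs M: X (payoff 4); vs N: U (payoff 8); vs O: U (payoff 6).
Firm 2's best responses — vs U: L (payoff 8); vs V: M (payoff 8); vs W: M (payoff 8); vs X: L (payoff 8); vs Y: M (payoff 8).
The only mutual best response is (X, L); neither player gains by switching there.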